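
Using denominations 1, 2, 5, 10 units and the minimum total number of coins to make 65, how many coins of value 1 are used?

0

Greedy: take as many of the largest coin as possible, then repeat with the remainder.
65 = 6×10 + 1×5
Count of 1: 0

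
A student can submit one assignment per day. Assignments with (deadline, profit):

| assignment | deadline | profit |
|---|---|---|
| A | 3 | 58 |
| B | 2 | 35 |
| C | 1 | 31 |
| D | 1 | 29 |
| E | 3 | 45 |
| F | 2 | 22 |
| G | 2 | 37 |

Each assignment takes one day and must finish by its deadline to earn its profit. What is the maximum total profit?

140

Sort by profit descending; place each in the latest free slot ≤ its deadline.
Profit order: A=58 E=45 G=37 B=35 C=31 D=29 F=22
Assign: A→slot 3, E→slot 2, G→slot 1, B skipped, C skipped, D skipped, F skipped.
Slots: [1:G] [2:E] [3:A]
Profit = 37 + 45 + 58 = 140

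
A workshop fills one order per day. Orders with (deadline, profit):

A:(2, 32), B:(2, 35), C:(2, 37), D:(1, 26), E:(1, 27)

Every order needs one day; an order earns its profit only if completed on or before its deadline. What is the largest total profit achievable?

72

By profit: C(d2,37), B(d2,35), A(d2,32), E(d1,27), D(d1,26)
C→slot 2; B→slot 1; A skipped; E skipped; D skipped.
Profit = 35 + 37 = 72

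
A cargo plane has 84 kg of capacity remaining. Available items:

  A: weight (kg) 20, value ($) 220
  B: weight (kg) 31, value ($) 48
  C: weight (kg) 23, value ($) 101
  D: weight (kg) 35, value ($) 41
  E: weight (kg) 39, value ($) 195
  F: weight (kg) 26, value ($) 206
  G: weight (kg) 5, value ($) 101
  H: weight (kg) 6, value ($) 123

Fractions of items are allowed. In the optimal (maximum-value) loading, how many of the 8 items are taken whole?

Sort by value per unit weight and fill in that order.
Order: H (123/6=20.50) > G (101/5=20.20) > A (220/20=11.00) > F (206/26=7.92) > E (195/39=5.00) > C (101/23=4.39) > B (48/31=1.55) > D (41/35=1.17)
Fill: take H (6 @ 123) → take G (5 @ 101) → take A (20 @ 220) → take F (26 @ 206) → take 27/39 of E → 135.00; 84/84 used.
4 item(s) taken whole; one partial (take 27/39 of E).

4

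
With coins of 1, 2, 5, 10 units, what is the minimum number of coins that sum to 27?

Use the largest denomination that fits, subtract, and repeat.
27 − 2×10→7 − 1×5→2 − 1×2→0
Total coins = 2 + 1 + 1 = 4

4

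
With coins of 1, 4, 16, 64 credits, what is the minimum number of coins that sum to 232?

Greedy: take as many of the largest coin as possible, then repeat with the remainder.
232 − 3×64→40 − 2×16→8 − 2×4→0
Total coins = 3 + 2 + 2 = 7

7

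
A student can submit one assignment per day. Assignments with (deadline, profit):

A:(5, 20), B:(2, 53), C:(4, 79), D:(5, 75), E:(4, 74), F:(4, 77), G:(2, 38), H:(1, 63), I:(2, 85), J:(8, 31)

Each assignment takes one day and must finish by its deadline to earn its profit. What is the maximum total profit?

421

Profit order: I=85 C=79 F=77 D=75 E=74 H=63 B=53 G=38 J=31 A=20
Assign: I→slot 2, C→slot 4, F→slot 3, D→slot 5, E→slot 1, H skipped, B skipped, G skipped, J→slot 8, A skipped.
Slots: [1:E] [2:I] [3:F] [4:C] [5:D] [8:J]
Profit = 74 + 85 + 77 + 79 + 75 + 31 = 421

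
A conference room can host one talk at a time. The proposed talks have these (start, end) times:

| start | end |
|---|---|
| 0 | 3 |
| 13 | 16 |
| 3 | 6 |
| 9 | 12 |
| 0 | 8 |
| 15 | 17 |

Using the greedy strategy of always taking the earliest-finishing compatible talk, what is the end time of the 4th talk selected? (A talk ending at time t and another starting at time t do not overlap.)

By end time: (0,3), (3,6), (0,8), (9,12), (13,16), (15,17).
Pick (0,3); next start ≥ 3 → (3,6); next start ≥ 6 → (9,12); next start ≥ 12 → (13,16).
Selected: (0,3) (3,6) (9,12) (13,16)

16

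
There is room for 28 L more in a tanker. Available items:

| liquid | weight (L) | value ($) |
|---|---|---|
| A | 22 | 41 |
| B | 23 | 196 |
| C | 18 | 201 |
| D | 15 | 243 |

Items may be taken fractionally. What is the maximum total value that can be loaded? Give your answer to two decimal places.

388.17

Greedy by value/weight ratio, highest first.
Ratios (sorted): D 16.20, C 11.17, B 8.52, A 1.86
take D (15 @ 243); take 13/18 of C → 145.17. Capacity used 28/28.
Total value = 388.17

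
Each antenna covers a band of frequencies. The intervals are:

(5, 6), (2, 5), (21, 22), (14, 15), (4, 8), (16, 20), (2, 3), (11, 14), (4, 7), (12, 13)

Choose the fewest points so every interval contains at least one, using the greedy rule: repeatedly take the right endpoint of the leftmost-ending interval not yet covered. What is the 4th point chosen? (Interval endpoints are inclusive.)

15

Sort by right endpoint; whenever an interval is uncovered, place a point at its right end.
By right end: [2,3]  [2,5]  [5,6]  [4,7]  [4,8]  [12,13]  [11,14]  [14,15]  [16,20]  [21,22]
[2,3] uncovered → point at 3; [5,6] uncovered → point at 6; [12,13] uncovered → point at 13; [14,15] uncovered → point at 15; [16,20] uncovered → point at 20; [21,22] uncovered → point at 22.
Points: 3, 6, 13, 15, 20, 22 (6 total).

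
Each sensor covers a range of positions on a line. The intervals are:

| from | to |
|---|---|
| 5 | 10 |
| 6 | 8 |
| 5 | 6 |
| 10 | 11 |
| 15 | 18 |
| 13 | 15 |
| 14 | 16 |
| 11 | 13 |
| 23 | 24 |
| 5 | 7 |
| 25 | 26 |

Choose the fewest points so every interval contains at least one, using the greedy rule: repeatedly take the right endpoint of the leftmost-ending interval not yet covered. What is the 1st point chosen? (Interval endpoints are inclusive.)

Sorted: [5,6] [5,7] [6,8] [5,10] [10,11] [11,13] [13,15] [14,16] [15,18] [23,24] [25,26]
{[5,6],[5,7],[6,8],[5,10]} hit by 6; {[10,11],[11,13]} hit by 11; {[13,15],[14,16],[15,18]} hit by 15; {[23,24]} hit by 24; {[25,26]} hit by 26.
Points: 6, 11, 15, 24, 26 (5 total).

6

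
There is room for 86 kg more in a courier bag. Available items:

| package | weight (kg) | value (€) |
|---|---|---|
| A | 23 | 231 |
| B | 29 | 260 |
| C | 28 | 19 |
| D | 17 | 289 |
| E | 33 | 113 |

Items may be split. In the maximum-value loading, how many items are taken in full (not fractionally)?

Order: D (289/17=17.00) > A (231/23=10.04) > B (260/29=8.97) > E (113/33=3.42) > C (19/28=0.68)
Fill: take D (17 @ 289) → take A (23 @ 231) → take B (29 @ 260) → take 17/33 of E → 58.21; 86/86 used.
3 item(s) taken whole; one partial (take 17/33 of E).

3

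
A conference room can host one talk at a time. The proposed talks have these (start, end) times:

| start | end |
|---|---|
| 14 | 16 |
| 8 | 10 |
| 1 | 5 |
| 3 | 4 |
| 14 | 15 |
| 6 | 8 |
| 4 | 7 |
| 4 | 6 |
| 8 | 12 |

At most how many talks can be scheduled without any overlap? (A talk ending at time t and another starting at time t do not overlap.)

5

By end time: (3,4), (1,5), (4,6), (4,7), (6,8), (8,10), (8,12), (14,15), (14,16).
Pick (3,4); next start ≥ 4 → (4,6); next start ≥ 6 → (6,8); next start ≥ 8 → (8,10); next start ≥ 10 → (14,15).
Selected 5 talks.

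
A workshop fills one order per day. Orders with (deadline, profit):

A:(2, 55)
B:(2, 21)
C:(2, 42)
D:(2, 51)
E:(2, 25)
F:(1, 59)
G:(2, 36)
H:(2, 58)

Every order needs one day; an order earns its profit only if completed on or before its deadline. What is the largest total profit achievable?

117

Take jobs in profit order; each goes to the latest open slot no later than its deadline.
By profit: F(d1,59), H(d2,58), A(d2,55), D(d2,51), C(d2,42), G(d2,36), E(d2,25), B(d2,21)
F→slot 1; H→slot 2; A skipped; D skipped; C skipped; G skipped; E skipped; B skipped.
Profit = 59 + 58 = 117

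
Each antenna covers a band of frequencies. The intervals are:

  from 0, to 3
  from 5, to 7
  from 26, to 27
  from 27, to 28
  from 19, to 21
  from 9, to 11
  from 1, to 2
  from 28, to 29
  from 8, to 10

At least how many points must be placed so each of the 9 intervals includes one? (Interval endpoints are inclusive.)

6

Process intervals by earliest right end; each time one isn't hit yet, stab at its right endpoint.
By right end: [1,2]  [0,3]  [5,7]  [8,10]  [9,11]  [19,21]  [26,27]  [27,28]  [28,29]
[1,2] uncovered → point at 2; [5,7] uncovered → point at 7; [8,10] uncovered → point at 10; [19,21] uncovered → point at 21; [26,27] uncovered → point at 27; [28,29] uncovered → point at 29.
Points: 2, 7, 10, 21, 27, 29 (6 total).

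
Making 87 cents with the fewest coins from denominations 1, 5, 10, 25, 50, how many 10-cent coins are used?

Use the largest denomination that fits, subtract, and repeat.
87 = 1×50 + 1×25 + 1×10 + 2×1
Count of 10: 1

1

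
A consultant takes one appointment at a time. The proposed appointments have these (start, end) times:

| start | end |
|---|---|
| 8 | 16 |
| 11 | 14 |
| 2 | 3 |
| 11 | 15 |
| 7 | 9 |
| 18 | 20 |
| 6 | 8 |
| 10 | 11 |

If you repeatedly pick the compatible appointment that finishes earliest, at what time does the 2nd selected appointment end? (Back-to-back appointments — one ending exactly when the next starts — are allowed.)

8

Order by finish time; keep every interval that doesn't clash with the previous kept one.
Sorted by end: (2,3)  (6,8)  (7,9)  (10,11)  (11,14)  (11,15)  (8,16)  (18,20)
take (2,3); take (6,8); skip (7,9); take (10,11); take (11,14); take (18,20).
Selected: (2,3) (6,8) (10,11) (11,14) (18,20)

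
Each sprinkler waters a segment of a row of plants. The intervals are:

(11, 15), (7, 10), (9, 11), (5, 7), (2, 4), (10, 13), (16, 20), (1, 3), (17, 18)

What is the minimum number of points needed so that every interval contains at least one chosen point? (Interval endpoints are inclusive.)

4

By right end: [1,3]  [2,4]  [5,7]  [7,10]  [9,11]  [10,13]  [11,15]  [17,18]  [16,20]
[1,3] uncovered → point at 3; [5,7] uncovered → point at 7; [9,11] uncovered → point at 11; [17,18] uncovered → point at 18.
Points: 3, 7, 11, 18 (4 total).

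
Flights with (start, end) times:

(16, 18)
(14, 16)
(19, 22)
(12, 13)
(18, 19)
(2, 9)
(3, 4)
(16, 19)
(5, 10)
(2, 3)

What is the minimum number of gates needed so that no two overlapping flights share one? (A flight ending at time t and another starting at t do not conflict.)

The answer is the maximum number of intervals overlapping at any instant.
starts: [2, 2, 3, 5, 12, 14, 16, 16, 18, 19]
ends:   [3, 4, 9, 10, 13, 16, 18, 19, 19, 22]
s2→1 s2→2  — peak 2.

2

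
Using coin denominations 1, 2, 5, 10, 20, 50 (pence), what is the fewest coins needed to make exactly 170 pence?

4

Use the largest denomination that fits, subtract, and repeat.
170 = 3×50 + 1×20
Total coins = 3 + 1 = 4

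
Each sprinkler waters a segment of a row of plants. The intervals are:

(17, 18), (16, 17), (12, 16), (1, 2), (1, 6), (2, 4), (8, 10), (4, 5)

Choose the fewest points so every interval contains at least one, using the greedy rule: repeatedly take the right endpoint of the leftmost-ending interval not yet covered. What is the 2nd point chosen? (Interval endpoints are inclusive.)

5

Sorted: [1,2] [2,4] [4,5] [1,6] [8,10] [12,16] [16,17] [17,18]
{[1,2],[2,4]} hit by 2; {[4,5],[1,6]} hit by 5; {[8,10]} hit by 10; {[12,16],[16,17]} hit by 16; {[17,18]} hit by 18.
Points: 2, 5, 10, 16, 18 (5 total).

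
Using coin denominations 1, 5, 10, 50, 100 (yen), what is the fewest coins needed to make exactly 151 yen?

3

151 − 1×100→51 − 1×50→1 − 1×1→0
Total coins = 1 + 1 + 1 = 3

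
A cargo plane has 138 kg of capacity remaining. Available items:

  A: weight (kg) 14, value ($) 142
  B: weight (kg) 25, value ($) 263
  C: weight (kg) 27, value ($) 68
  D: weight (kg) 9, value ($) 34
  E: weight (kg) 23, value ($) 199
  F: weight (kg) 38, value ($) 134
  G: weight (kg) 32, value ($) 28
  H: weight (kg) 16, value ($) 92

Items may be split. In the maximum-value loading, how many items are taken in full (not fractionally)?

Order: B (263/25=10.52) > A (142/14=10.14) > E (199/23=8.65) > H (92/16=5.75) > D (34/9=3.78) > F (134/38=3.53) > C (68/27=2.52) > G (28/32=0.88)
Fill: take B (25 @ 263) → take A (14 @ 142) → take E (23 @ 199) → take H (16 @ 92) → take D (9 @ 34) → take F (38 @ 134) → take 13/27 of C → 32.74; 138/138 used.
6 item(s) taken whole; one partial (take 13/27 of C).

6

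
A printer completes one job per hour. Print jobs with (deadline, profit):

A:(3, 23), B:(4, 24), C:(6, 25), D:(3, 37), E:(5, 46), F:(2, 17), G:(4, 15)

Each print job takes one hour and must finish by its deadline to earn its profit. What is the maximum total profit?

172

Take jobs in profit order; each goes to the latest open slot no later than its deadline.
Profit order: E=46 D=37 C=25 B=24 A=23 F=17 G=15
Assign: E→slot 5, D→slot 3, C→slot 6, B→slot 4, A→slot 2, F→slot 1, G skipped.
Slots: [1:F] [2:A] [3:D] [4:B] [5:E] [6:C]
Profit = 17 + 23 + 37 + 24 + 46 + 25 = 172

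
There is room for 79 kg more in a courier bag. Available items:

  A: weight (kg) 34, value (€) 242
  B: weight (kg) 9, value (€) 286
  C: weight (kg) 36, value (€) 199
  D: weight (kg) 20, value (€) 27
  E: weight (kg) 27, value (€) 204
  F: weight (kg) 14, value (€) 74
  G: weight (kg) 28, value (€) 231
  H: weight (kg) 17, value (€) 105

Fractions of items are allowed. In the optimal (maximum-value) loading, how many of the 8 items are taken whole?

3

Order: B (286/9=31.78) > G (231/28=8.25) > E (204/27=7.56) > A (242/34=7.12) > H (105/17=6.18) > C (199/36=5.53) > F (74/14=5.29) > D (27/20=1.35)
Fill: take B (9 @ 286) → take G (28 @ 231) → take E (27 @ 204) → take 15/34 of A → 106.76; 79/79 used.
3 item(s) taken whole; one partial (take 15/34 of A).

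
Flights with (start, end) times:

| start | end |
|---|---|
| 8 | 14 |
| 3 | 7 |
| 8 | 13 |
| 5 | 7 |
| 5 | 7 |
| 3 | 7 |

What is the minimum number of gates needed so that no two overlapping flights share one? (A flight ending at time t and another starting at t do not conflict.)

4

Events (time:±→running): 3:+→1 3:+→2 5:+→3 5:+→4 … peak 4.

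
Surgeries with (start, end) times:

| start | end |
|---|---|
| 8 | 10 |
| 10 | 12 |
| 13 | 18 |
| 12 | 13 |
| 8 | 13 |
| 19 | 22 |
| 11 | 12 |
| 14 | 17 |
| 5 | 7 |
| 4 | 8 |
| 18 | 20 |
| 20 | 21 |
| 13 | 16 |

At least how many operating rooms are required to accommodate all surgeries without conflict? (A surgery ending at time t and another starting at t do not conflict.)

3

starts: [4, 5, 8, 8, 10, 11, 12, 13, 13, 14, 18, 19, 20]
ends:   [7, 8, 10, 12, 12, 13, 13, 16, 17, 18, 20, 21, 22]
s4→1 s5→2 e7→1 e8→0 s8→1 s8→2 e10→1 s10→2 s11→3  — peak 3.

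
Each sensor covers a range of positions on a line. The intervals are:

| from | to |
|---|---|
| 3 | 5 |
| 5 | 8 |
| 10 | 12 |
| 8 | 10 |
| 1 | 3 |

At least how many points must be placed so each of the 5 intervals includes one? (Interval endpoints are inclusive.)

Sort by right endpoint; whenever an interval is uncovered, place a point at its right end.
By right end: [1,3]  [3,5]  [5,8]  [8,10]  [10,12]
[1,3] uncovered → point at 3; [5,8] uncovered → point at 8; [10,12] uncovered → point at 12.
Points: 3, 8, 12 (3 total).

3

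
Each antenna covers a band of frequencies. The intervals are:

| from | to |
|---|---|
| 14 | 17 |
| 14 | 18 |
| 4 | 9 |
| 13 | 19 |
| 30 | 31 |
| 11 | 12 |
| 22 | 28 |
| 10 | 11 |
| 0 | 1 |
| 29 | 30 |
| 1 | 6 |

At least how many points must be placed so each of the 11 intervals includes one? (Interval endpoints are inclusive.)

6

By right end: [0,1]  [1,6]  [4,9]  [10,11]  [11,12]  [14,17]  [14,18]  [13,19]  [22,28]  [29,30]  [30,31]
[0,1] uncovered → point at 1; [4,9] uncovered → point at 9; [10,11] uncovered → point at 11; [14,17] uncovered → point at 17; [22,28] uncovered → point at 28; [29,30] uncovered → point at 30.
Points: 1, 9, 11, 17, 28, 30 (6 total).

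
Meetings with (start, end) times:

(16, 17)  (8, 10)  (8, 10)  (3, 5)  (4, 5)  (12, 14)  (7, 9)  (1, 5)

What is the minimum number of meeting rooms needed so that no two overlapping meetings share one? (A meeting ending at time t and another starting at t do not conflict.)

starts: [1, 3, 4, 7, 8, 8, 12, 16]
ends:   [5, 5, 5, 9, 10, 10, 14, 17]
s1→1 s3→2 s4→3  — peak 3.

3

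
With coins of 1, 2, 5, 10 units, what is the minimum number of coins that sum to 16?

3

Use the largest denomination that fits, subtract, and repeat.
16 = 1×10 + 1×5 + 1×1
Total coins = 1 + 1 + 1 = 3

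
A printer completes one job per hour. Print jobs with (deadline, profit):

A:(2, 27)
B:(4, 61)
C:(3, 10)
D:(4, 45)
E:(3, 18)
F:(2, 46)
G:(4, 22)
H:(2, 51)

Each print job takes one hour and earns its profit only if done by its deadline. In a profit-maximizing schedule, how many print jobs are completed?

Sort by profit descending; place each in the latest free slot ≤ its deadline.
Profit order: B=61 H=51 F=46 D=45 A=27 G=22 E=18 C=10
Assign: B→slot 4, H→slot 2, F→slot 1, D→slot 3, A skipped, G skipped, E skipped, C skipped.
Slots: [1:F] [2:H] [3:D] [4:B]
4 of 8 scheduled.

4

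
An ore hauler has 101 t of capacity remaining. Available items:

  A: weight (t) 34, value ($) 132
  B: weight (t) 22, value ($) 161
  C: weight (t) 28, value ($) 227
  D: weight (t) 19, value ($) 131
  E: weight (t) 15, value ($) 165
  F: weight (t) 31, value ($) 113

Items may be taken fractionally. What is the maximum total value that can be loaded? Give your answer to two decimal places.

Ratios (sorted): E 11.00, C 8.11, B 7.32, D 6.89, A 3.88, F 3.65
take E (15 @ 165); take C (28 @ 227); take B (22 @ 161); take D (19 @ 131); take 17/34 of A → 66.00. Capacity used 101/101.
Total value = 750.00

750.00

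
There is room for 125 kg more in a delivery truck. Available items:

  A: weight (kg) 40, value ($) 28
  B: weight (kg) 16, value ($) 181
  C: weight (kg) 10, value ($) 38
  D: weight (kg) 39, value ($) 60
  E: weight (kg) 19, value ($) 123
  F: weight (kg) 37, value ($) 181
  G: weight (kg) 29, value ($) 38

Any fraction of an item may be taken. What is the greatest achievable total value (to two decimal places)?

Order: B (181/16=11.31) > E (123/19=6.47) > F (181/37=4.89) > C (38/10=3.80) > D (60/39=1.54) > G (38/29=1.31) > A (28/40=0.70)
Fill: take B (16 @ 181) → take E (19 @ 123) → take F (37 @ 181) → take C (10 @ 38) → take D (39 @ 60) → take 4/29 of G → 5.24; 125/125 used.
Total value = 588.24

588.24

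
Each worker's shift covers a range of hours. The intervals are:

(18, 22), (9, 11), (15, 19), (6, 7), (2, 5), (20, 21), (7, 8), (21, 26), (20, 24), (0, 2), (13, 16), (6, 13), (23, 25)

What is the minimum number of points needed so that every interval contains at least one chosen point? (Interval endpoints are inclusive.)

6

Sort by right endpoint; whenever an interval is uncovered, place a point at its right end.
Sorted: [0,2] [2,5] [6,7] [7,8] [9,11] [6,13] [13,16] [15,19] [20,21] [18,22] [20,24] [23,25] [21,26]
{[0,2],[2,5]} hit by 2; {[6,7],[7,8]} hit by 7; {[9,11],[6,13]} hit by 11; {[13,16],[15,19]} hit by 16; {[20,21],[18,22],[20,24]} hit by 21; {[23,25],[21,26]} hit by 25.
Points: 2, 7, 11, 16, 21, 25 (6 total).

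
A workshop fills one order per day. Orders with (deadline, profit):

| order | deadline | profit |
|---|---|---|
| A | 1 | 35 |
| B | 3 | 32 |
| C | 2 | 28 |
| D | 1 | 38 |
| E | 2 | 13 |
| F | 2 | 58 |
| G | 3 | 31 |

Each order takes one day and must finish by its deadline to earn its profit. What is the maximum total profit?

128

By profit: F(d2,58), D(d1,38), A(d1,35), B(d3,32), G(d3,31), C(d2,28), E(d2,13)
F→slot 2; D→slot 1; A skipped; B→slot 3; G skipped; C skipped; E skipped.
Profit = 38 + 58 + 32 = 128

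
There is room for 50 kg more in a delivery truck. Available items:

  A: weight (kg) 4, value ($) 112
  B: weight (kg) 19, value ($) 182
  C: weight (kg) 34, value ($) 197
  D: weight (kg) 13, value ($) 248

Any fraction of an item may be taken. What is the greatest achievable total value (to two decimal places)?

623.12

Order: A (112/4=28.00) > D (248/13=19.08) > B (182/19=9.58) > C (197/34=5.79)
Fill: take A (4 @ 112) → take D (13 @ 248) → take B (19 @ 182) → take 14/34 of C → 81.12; 50/50 used.
Total value = 623.12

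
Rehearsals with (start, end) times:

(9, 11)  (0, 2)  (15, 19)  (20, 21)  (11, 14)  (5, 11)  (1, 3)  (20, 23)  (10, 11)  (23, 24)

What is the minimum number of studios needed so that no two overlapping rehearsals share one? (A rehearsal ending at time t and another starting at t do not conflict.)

starts: [0, 1, 5, 9, 10, 11, 15, 20, 20, 23]
ends:   [2, 3, 11, 11, 11, 14, 19, 21, 23, 24]
s0→1 s1→2 e2→1 e3→0 s5→1 s9→2 s10→3  — peak 3.

3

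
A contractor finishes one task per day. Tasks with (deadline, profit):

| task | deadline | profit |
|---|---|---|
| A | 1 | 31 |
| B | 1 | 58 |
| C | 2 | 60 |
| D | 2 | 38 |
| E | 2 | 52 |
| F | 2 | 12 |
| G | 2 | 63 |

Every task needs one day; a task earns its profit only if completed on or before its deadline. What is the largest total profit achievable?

123

Take jobs in profit order; each goes to the latest open slot no later than its deadline.
Profit order: G=63 C=60 B=58 E=52 D=38 A=31 F=12
Assign: G→slot 2, C→slot 1, B skipped, E skipped, D skipped, A skipped, F skipped.
Slots: [1:C] [2:G]
Profit = 60 + 63 = 123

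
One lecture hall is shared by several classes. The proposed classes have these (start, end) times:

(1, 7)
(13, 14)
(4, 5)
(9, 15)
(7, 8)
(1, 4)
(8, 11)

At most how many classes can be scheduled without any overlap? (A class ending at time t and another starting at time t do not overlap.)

5

Greedy by earliest finish: after sorting by end time, pick each interval compatible with the last pick.
By end time: (1,4), (4,5), (1,7), (7,8), (8,11), (13,14), (9,15).
Pick (1,4); next start ≥ 4 → (4,5); next start ≥ 5 → (7,8); next start ≥ 8 → (8,11); next start ≥ 11 → (13,14).
Selected 5 classes.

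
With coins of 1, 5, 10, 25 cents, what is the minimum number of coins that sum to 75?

75 − 3×25→0
Total coins = 3 = 3

3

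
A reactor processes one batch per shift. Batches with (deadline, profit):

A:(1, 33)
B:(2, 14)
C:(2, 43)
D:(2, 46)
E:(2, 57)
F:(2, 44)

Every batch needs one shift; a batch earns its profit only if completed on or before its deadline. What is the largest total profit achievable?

103

By profit: E(d2,57), D(d2,46), F(d2,44), C(d2,43), A(d1,33), B(d2,14)
E→slot 2; D→slot 1; F skipped; C skipped; A skipped; B skipped.
Profit = 46 + 57 = 103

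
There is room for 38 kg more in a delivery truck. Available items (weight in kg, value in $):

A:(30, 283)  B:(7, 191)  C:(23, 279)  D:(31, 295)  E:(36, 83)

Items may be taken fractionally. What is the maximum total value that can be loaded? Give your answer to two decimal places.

Ratios (sorted): B 27.29, C 12.13, D 9.52, A 9.43, E 2.31
take B (7 @ 191); take C (23 @ 279); take 8/31 of D → 76.13. Capacity used 38/38.
Total value = 546.13

546.13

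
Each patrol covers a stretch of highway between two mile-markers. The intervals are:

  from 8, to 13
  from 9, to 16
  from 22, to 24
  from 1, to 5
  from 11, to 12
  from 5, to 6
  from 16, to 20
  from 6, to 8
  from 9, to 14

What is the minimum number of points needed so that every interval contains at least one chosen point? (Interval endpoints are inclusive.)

5

By right end: [1,5]  [5,6]  [6,8]  [11,12]  [8,13]  [9,14]  [9,16]  [16,20]  [22,24]
[1,5] uncovered → point at 5; [6,8] uncovered → point at 8; [11,12] uncovered → point at 12; [16,20] uncovered → point at 20; [22,24] uncovered → point at 24.
Points: 5, 8, 12, 20, 24 (5 total).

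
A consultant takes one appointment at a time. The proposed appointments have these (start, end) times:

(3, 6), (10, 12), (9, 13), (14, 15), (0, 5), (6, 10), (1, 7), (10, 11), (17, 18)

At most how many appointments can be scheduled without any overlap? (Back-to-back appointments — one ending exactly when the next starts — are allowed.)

5

By end time: (0,5), (3,6), (1,7), (6,10), (10,11), (10,12), (9,13), (14,15), (17,18).
Pick (0,5); next start ≥ 5 → (6,10); next start ≥ 10 → (10,11); next start ≥ 11 → (14,15); next start ≥ 15 → (17,18).
Selected 5 appointments.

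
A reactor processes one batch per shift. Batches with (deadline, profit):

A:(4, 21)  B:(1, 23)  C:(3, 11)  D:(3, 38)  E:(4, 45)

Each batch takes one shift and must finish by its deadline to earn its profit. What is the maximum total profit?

By profit: E(d4,45), D(d3,38), B(d1,23), A(d4,21), C(d3,11)
E→slot 4; D→slot 3; B→slot 1; A→slot 2; C skipped.
Profit = 23 + 21 + 38 + 45 = 127

127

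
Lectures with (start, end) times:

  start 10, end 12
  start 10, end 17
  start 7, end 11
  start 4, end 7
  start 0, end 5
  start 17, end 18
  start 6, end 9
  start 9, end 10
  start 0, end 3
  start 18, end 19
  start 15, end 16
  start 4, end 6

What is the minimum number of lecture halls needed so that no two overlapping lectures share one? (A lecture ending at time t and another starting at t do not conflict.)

starts: [0, 0, 4, 4, 6, 7, 9, 10, 10, 15, 17, 18]
ends:   [3, 5, 6, 7, 9, 10, 11, 12, 16, 17, 18, 19]
s0→1 s0→2 e3→1 s4→2 s4→3  — peak 3.

3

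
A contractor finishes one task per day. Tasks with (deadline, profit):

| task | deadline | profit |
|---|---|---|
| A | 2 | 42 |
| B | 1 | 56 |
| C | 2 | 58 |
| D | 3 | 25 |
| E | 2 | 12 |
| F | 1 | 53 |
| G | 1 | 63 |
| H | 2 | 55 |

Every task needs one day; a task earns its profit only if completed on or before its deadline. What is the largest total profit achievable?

146

Sort by profit descending; place each in the latest free slot ≤ its deadline.
Profit order: G=63 C=58 B=56 H=55 F=53 A=42 D=25 E=12
Assign: G→slot 1, C→slot 2, B skipped, H skipped, F skipped, A skipped, D→slot 3, E skipped.
Slots: [1:G] [2:C] [3:D]
Profit = 63 + 58 + 25 = 146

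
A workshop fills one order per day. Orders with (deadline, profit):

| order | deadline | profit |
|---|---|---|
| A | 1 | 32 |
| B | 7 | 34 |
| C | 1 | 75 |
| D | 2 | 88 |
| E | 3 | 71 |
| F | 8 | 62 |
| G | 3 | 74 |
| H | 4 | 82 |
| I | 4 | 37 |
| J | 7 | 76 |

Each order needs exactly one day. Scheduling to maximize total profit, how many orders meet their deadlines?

7

Take jobs in profit order; each goes to the latest open slot no later than its deadline.
By profit: D(d2,88), H(d4,82), J(d7,76), C(d1,75), G(d3,74), E(d3,71), F(d8,62), I(d4,37), B(d7,34), A(d1,32)
D→slot 2; H→slot 4; J→slot 7; C→slot 1; G→slot 3; E skipped; F→slot 8; I skipped; B→slot 6; A skipped.
7 of 10 scheduled.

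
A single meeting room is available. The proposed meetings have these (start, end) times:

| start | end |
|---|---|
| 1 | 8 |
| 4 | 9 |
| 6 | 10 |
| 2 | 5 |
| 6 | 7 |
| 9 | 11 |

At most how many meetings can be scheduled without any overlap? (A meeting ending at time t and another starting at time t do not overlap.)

3

Sorted by end: (2,5)  (6,7)  (1,8)  (4,9)  (6,10)  (9,11)
take (2,5); take (6,7); skip (4,9); take (9,11).
Selected 3 meetings.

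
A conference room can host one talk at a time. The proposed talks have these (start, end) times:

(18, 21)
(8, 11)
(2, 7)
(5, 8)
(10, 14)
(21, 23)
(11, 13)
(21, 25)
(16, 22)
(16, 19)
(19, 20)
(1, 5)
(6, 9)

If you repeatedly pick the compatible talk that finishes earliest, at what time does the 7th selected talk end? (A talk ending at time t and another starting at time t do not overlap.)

By end time: (1,5), (2,7), (5,8), (6,9), (8,11), (11,13), (10,14), (16,19), (19,20), (18,21), (16,22), (21,23), (21,25).
Pick (1,5); next start ≥ 5 → (5,8); next start ≥ 8 → (8,11); next start ≥ 11 → (11,13); next start ≥ 13 → (16,19); next start ≥ 19 → (19,20); next start ≥ 20 → (21,23).
Selected: (1,5) (5,8) (8,11) (11,13) (16,19) (19,20) (21,23)

23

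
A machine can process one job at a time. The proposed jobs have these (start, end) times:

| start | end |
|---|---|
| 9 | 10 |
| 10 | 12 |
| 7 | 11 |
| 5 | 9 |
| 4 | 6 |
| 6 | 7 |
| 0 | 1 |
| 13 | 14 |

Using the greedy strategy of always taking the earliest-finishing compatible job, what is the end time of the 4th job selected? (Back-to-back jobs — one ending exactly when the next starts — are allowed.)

By end time: (0,1), (4,6), (6,7), (5,9), (9,10), (7,11), (10,12), (13,14).
Pick (0,1); next start ≥ 1 → (4,6); next start ≥ 6 → (6,7); next start ≥ 7 → (9,10); next start ≥ 10 → (10,12); next start ≥ 12 → (13,14).
Selected: (0,1) (4,6) (6,7) (9,10) (10,12) (13,14)

10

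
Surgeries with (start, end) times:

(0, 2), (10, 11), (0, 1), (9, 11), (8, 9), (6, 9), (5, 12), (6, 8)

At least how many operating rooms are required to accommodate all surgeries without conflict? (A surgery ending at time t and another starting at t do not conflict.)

Events (time:±→running): 0:+→1 0:+→2 1:-→1 2:-→0 5:+→1 6:+→2 6:+→3 … peak 3.

3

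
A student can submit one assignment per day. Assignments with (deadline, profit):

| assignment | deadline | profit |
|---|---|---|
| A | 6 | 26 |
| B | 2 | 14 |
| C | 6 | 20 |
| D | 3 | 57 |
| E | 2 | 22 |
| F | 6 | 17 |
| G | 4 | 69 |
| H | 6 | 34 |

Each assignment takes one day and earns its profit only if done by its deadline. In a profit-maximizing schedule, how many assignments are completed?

6

By profit: G(d4,69), D(d3,57), H(d6,34), A(d6,26), E(d2,22), C(d6,20), F(d6,17), B(d2,14)
G→slot 4; D→slot 3; H→slot 6; A→slot 5; E→slot 2; C→slot 1; F skipped; B skipped.
6 of 8 scheduled.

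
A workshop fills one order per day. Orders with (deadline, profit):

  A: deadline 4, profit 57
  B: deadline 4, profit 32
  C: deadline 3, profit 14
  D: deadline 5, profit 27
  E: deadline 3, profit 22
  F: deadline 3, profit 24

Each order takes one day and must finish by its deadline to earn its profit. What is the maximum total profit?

By profit: A(d4,57), B(d4,32), D(d5,27), F(d3,24), E(d3,22), C(d3,14)
A→slot 4; B→slot 3; D→slot 5; F→slot 2; E→slot 1; C skipped.
Profit = 22 + 24 + 32 + 57 + 27 = 162

162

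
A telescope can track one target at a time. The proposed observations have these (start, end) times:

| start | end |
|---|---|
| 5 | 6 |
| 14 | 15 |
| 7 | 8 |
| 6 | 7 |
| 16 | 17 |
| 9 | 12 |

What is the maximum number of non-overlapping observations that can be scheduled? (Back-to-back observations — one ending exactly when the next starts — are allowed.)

Order by finish time; keep every interval that doesn't clash with the previous kept one.
Sorted by end: (5,6)  (6,7)  (7,8)  (9,12)  (14,15)  (16,17)
take (5,6); take (6,7); take (7,8); take (9,12); take (14,15); take (16,17).
Selected 6 observations.

6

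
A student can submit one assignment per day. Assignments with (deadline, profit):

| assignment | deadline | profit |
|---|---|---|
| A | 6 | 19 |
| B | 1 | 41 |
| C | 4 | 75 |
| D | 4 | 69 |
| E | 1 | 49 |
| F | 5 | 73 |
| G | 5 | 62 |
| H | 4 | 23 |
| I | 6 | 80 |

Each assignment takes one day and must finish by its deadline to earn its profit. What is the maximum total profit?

Take jobs in profit order; each goes to the latest open slot no later than its deadline.
By profit: I(d6,80), C(d4,75), F(d5,73), D(d4,69), G(d5,62), E(d1,49), B(d1,41), H(d4,23), A(d6,19)
I→slot 6; C→slot 4; F→slot 5; D→slot 3; G→slot 2; E→slot 1; B skipped; H skipped; A skipped.
Profit = 49 + 62 + 69 + 75 + 73 + 80 = 408

408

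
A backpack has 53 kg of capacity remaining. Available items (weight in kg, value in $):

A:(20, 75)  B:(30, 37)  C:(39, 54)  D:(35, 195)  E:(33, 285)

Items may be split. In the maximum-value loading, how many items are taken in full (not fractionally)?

Ratios (sorted): E 8.64, D 5.57, A 3.75, C 1.38, B 1.23
take E (33 @ 285); take 20/35 of D → 111.43. Capacity used 53/53.
1 item(s) taken whole; one partial (take 20/35 of D).

1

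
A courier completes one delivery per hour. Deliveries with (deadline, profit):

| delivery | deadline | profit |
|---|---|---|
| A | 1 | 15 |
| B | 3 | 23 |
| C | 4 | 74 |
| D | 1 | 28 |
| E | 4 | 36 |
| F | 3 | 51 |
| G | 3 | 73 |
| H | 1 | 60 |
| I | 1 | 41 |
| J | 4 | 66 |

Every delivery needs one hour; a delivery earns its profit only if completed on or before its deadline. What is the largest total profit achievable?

273

Take jobs in profit order; each goes to the latest open slot no later than its deadline.
Profit order: C=74 G=73 J=66 H=60 F=51 I=41 E=36 D=28 B=23 A=15
Assign: C→slot 4, G→slot 3, J→slot 2, H→slot 1, F skipped, I skipped, E skipped, D skipped, B skipped, A skipped.
Slots: [1:H] [2:J] [3:G] [4:C]
Profit = 60 + 66 + 73 + 74 = 273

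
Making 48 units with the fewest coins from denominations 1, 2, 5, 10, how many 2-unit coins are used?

Greedy: take as many of the largest coin as possible, then repeat with the remainder.
48 = 4×10 + 1×5 + 1×2 + 1×1
Count of 2: 1

1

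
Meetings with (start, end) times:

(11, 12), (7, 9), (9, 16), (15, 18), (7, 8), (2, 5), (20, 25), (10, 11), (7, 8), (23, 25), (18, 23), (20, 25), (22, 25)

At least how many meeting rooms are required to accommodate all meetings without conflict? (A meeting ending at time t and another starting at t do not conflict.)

starts: [2, 7, 7, 7, 9, 10, 11, 15, 18, 20, 20, 22, 23]
ends:   [5, 8, 8, 9, 11, 12, 16, 18, 23, 25, 25, 25, 25]
s2→1 e5→0 s7→1 s7→2 s7→3 e8→2 e8→1 e9→0 s9→1 s10→2 e11→1 s11→2 e12→1 s15→2 e16→1 e18→0 s18→1 s20→2 s20→3 s22→4  — peak 4.

4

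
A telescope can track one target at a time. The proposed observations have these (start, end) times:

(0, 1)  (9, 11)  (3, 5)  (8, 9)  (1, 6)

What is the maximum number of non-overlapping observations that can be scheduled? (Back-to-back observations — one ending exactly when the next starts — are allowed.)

Order by finish time; keep every interval that doesn't clash with the previous kept one.
By end time: (0,1), (3,5), (1,6), (8,9), (9,11).
Pick (0,1); next start ≥ 1 → (3,5); next start ≥ 5 → (8,9); next start ≥ 9 → (9,11).
Selected 4 observations.

4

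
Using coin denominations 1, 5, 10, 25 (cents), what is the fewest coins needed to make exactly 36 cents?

Use the largest denomination that fits, subtract, and repeat.
36 = 1×25 + 1×10 + 1×1
Total coins = 1 + 1 + 1 = 3

3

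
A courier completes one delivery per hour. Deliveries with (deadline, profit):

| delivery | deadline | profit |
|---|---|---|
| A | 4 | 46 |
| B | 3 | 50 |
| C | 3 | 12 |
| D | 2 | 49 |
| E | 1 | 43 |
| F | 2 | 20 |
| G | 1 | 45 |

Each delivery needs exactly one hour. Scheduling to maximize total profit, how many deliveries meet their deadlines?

Take jobs in profit order; each goes to the latest open slot no later than its deadline.
Profit order: B=50 D=49 A=46 G=45 E=43 F=20 C=12
Assign: B→slot 3, D→slot 2, A→slot 4, G→slot 1, E skipped, F skipped, C skipped.
Slots: [1:G] [2:D] [3:B] [4:A]
4 of 7 scheduled.

4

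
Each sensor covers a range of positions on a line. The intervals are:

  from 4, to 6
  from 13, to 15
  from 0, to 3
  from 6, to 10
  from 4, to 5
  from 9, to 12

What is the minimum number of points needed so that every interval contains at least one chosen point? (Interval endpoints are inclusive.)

4

Process intervals by earliest right end; each time one isn't hit yet, stab at its right endpoint.
By right end: [0,3]  [4,5]  [4,6]  [6,10]  [9,12]  [13,15]
[0,3] uncovered → point at 3; [4,5] uncovered → point at 5; [6,10] uncovered → point at 10; [13,15] uncovered → point at 15.
Points: 3, 5, 10, 15 (4 total).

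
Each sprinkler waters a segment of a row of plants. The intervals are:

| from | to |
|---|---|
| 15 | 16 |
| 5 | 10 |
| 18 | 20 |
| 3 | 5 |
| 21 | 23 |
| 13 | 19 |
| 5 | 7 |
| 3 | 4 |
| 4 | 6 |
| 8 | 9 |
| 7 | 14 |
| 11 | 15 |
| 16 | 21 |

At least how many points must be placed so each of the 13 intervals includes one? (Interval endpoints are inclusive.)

6

Sort by right endpoint; whenever an interval is uncovered, place a point at its right end.
By right end: [3,4]  [3,5]  [4,6]  [5,7]  [8,9]  [5,10]  [7,14]  [11,15]  [15,16]  [13,19]  [18,20]  [16,21]  [21,23]
[3,4] uncovered → point at 4; [5,7] uncovered → point at 7; [8,9] uncovered → point at 9; [11,15] uncovered → point at 15; [18,20] uncovered → point at 20; [21,23] uncovered → point at 23.
Points: 4, 7, 9, 15, 20, 23 (6 total).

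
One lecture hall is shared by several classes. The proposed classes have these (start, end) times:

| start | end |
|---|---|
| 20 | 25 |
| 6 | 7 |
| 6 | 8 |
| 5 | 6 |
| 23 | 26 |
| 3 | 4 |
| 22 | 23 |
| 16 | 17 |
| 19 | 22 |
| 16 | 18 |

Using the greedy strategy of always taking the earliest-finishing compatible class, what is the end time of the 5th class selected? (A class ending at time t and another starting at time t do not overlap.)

22

Sort by end time and greedily take each interval whose start is ≥ the last chosen end.
By end time: (3,4), (5,6), (6,7), (6,8), (16,17), (16,18), (19,22), (22,23), (20,25), (23,26).
Pick (3,4); next start ≥ 4 → (5,6); next start ≥ 6 → (6,7); next start ≥ 7 → (16,17); next start ≥ 17 → (19,22); next start ≥ 22 → (22,23); next start ≥ 23 → (23,26).
Selected: (3,4) (5,6) (6,7) (16,17) (19,22) (22,23) (23,26)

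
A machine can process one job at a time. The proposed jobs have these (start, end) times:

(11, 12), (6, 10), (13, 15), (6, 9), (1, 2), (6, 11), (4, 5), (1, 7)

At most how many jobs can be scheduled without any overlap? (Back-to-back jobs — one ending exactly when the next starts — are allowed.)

5

Greedy by earliest finish: after sorting by end time, pick each interval compatible with the last pick.
By end time: (1,2), (4,5), (1,7), (6,9), (6,10), (6,11), (11,12), (13,15).
Pick (1,2); next start ≥ 2 → (4,5); next start ≥ 5 → (6,9); next start ≥ 9 → (11,12); next start ≥ 12 → (13,15).
Selected 5 jobs.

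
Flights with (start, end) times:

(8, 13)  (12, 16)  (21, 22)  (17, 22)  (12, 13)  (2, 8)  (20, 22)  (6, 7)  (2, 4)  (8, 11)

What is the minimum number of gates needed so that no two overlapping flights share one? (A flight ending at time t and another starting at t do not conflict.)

3

Count concurrent intervals with a sweep; the peak is the room count.
Events (time:±→running): 2:+→1 2:+→2 4:-→1 6:+→2 7:-→1 8:-→0 8:+→1 8:+→2 11:-→1 12:+→2 12:+→3 … peak 3.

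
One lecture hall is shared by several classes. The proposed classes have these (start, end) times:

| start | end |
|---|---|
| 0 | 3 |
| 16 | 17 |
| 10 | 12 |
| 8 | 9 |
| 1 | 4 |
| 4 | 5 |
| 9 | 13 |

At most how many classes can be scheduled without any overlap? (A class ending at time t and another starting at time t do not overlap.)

By end time: (0,3), (1,4), (4,5), (8,9), (10,12), (9,13), (16,17).
Pick (0,3); next start ≥ 3 → (4,5); next start ≥ 5 → (8,9); next start ≥ 9 → (10,12); next start ≥ 12 → (16,17).
Selected 5 classes.

5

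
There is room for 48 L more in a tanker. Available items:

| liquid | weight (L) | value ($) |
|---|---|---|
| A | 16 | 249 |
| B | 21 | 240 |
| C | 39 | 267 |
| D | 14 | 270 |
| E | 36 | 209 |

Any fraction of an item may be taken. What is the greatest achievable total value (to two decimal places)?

724.71

Order: D (270/14=19.29) > A (249/16=15.56) > B (240/21=11.43) > C (267/39=6.85) > E (209/36=5.81)
Fill: take D (14 @ 270) → take A (16 @ 249) → take 18/21 of B → 205.71; 48/48 used.
Total value = 724.71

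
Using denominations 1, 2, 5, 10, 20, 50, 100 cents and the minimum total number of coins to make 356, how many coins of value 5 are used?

1

Use the largest denomination that fits, subtract, and repeat.
356 − 3×100→56 − 1×50→6 − 1×5→1 − 1×1→0
Count of 5: 1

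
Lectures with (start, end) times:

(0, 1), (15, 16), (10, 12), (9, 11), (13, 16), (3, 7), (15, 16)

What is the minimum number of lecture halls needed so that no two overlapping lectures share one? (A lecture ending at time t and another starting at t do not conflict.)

The answer is the maximum number of intervals overlapping at any instant.
starts: [0, 3, 9, 10, 13, 15, 15]
ends:   [1, 7, 11, 12, 16, 16, 16]
s0→1 e1→0 s3→1 e7→0 s9→1 s10→2 e11→1 e12→0 s13→1 s15→2 s15→3  — peak 3.

3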